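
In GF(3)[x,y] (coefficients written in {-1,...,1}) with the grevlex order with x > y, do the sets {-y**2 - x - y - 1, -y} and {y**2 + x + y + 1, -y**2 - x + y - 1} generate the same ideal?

Yes, the ideals are equal.

For a fixed monomial order, each ideal has a unique reduced Gröbner basis; comparing bases decides equality.
Buchberger on the first generating set:
f_1 = -y**2 - x - y - 1, LT = y**2.
f_2 = -y, LT = y.

S(f_1,f_2): lcm = y**2. S = x + y + 1.
  leading term x: no divisor's leading term divides it; move x to the remainder.
  leading term y: subtract (-1)·f_2 from y + 1 → 1
  leading term 1: no divisor's leading term divides it; move 1 to the remainder.
  remainder x + 1 ≠ 0; add g_3 = x + 1 to the basis.

The other S-polynomials (S(f_1,g_3), S(f_2,g_3)) all reduce to 0 modulo the current basis, so we have a Gröbner basis.
Inter-reduce: drop elements whose leading term is divisible by another's, tail-reduce, and make monic.
Reduced Gröbner basis: {x + 1, y}.

Buchberger on the second generating set:
h_1 = y**2 + x + y + 1, LT = y**2.
h_2 = -y**2 - x + y - 1, LT = y**2.

S(h_1,h_2): lcm = y**2. S = -y.
  leading term y: no divisor's leading term divides it; move -y to the remainder.
  remainder -y ≠ 0; add k_3 = -y to the basis.

S(h_1,k_3): lcm = y**2. S = x + y + 1.
  leading term x: no divisor's leading term divides it; move x to the remainder.
  leading term y: subtract (-1)·k_3 from y + 1 → 1
  leading term 1: no divisor's leading term divides it; move 1 to the remainder.
  remainder x + 1 ≠ 0; add k_4 = x + 1 to the basis.

The other S-polynomials (S(h_2,k_3), S(h_1,k_4), S(h_2,k_4), S(k_3,k_4)) all reduce to 0 modulo the current basis, so we have a Gröbner basis.
Inter-reduce: drop elements whose leading term is divisible by another's, tail-reduce, and make monic.
Reduced Gröbner basis: {x + 1, y}.

These coincide, so the ideals are equal.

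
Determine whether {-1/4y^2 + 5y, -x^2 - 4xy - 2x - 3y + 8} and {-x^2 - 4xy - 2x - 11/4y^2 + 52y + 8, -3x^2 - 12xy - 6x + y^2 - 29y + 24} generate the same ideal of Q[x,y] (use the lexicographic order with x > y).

Since reduced Gröbner bases are canonical representatives of ideals under a given ordering, it suffices to compute and compare them.
Buchberger on the first generating set:
f_1 = -1/4y^2 + 5y, LT = y^2.
f_2 = -x^2 - 4xy - 2x - 3y + 8, LT = x^2.

The S-polynomials (S(f_1,f_2)) all reduce to 0 modulo the current basis, so we have a Gröbner basis.
Inter-reduce: drop elements whose leading term is divisible by another's, tail-reduce, and make monic.
Reduced Gröbner basis: {x^2 + 4xy + 2x + 3y - 8, y^2 - 20y}.

Buchberger on the second generating set:
h_1 = -x^2 - 4xy - 2x - 11/4y^2 + 52y + 8, LT = x^2.
h_2 = -3x^2 - 12xy - 6x + y^2 - 29y + 24, LT = x^2.

S(h_1,h_2): lcm = x^2. S = 37/12y^2 - 185/3y.
  reduce S modulo (h_1, h_2):
  remainder 37/12y^2 - 185/3y ≠ 0; add k_3 = 37/12y^2 - 185/3y to the basis.

The other S-polynomials (S(h_1,k_3), S(h_2,k_3)) all reduce to 0 modulo the current basis, so we have a Gröbner basis.
Inter-reduce: drop elements whose leading term is divisible by another's, tail-reduce, and make monic.
Reduced Gröbner basis: {x^2 + 4xy + 2x + 3y - 8, y^2 - 20y}.

Same reduced basis, so the two generating sets span the same ideal.

Yes, the ideals are equal.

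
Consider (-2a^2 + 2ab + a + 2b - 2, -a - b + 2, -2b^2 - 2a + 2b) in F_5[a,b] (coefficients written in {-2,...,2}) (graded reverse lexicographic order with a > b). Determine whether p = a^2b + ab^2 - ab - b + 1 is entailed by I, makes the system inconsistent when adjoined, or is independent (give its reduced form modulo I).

First compute the reduced Gröbner basis of I by Buchberger's algorithm.
f_1 = -2a^2 + 2ab + a + 2b - 2, LT = a^2.
f_2 = -a - b + 2, LT = a.
f_3 = -2b^2 - 2a + 2b, LT = b^2.

S(f_1,f_2): lcm = a^2. S = -2ab - a - b + 1.
  leading term ab: subtract (2b)·f_2 from -2ab - a - b + 1 → 2b^2 - a + 1
  leading term b^2: subtract (-1)·f_3 from 2b^2 - a + 1 → 2a + 2b + 1
  leading term a: subtract (-2)·f_2 from 2a + 2b + 1 → 0
  remainder 0.

S(f_1,f_3): leading monomials are coprime, so the S-polynomial reduces to 0 (Buchberger's first criterion).
S(f_2,f_3): leading monomials are coprime, so the S-polynomial reduces to 0 (Buchberger's first criterion).
Every S-polynomial of the final basis reduces to 0, so we have a Gröbner basis.
Inter-reduce: drop elements whose leading term is divisible by another's, tail-reduce, and make monic.
Reduced Gröbner basis: {b^2 - 2b + 2, a + b - 2}.
Label its elements g_1 = b^2 - 2b + 2, g_2 = a + b - 2.

Reduce p = a^2b + ab^2 - ab - b + 1 modulo G:
  leading term a^2b: subtract (ab)·g_2 from a^2b + ab^2 - ab - b + 1 → ab - b + 1
  leading term ab: subtract (b)·g_2 from ab - b + 1 → -b^2 + b + 1
  leading term b^2: subtract (-1)·g_1 from -b^2 + b + 1 → -b - 2
  leading term b: no divisor's leading term divides it; move -b to the remainder.
  leading term 1: no divisor's leading term divides it; move -2 to the remainder.
  normal form = -b - 2.
The normal form is nonzero, so p ∉ I. Since p minus its normal form lies in I, I + (p) = I + (r) where r = -b - 2; decide whether this ideal is the whole ring.
Run Buchberger on G together with r (pairs among the g_i already reduce to 0 since G is a Gröbner basis):
g_1 = b^2 - 2b + 2, LT = b^2.
g_2 = a + b - 2, LT = a.
r = -b - 2, LT = b.

S(g_1,g_2): leading monomials are coprime, so the S-polynomial reduces to 0 (Buchberger's first criterion).
S(g_1,r): lcm = b^2. S = b + 2.
  leading term b: subtract (-1)·r from b + 2 → 0
  remainder 0.

S(g_2,r): leading monomials are coprime, so the S-polynomial reduces to 0 (Buchberger's first criterion).
Every S-polynomial of the final basis reduces to 0, so we have a Gröbner basis.
Inter-reduce: drop elements whose leading term is divisible by another's, tail-reduce, and make monic.
Reduced Gröbner basis: {a + 1, b + 2}.
The reduced Gröbner basis of I + (p) is {a + 1, b + 2} ≠ {1}, a proper ideal, so the enlarged system stays consistent: p is independent of I, with normal form -b - 2.

The remainder on division by a Gröbner basis is unique — it is the normal form.

a^2b + ab^2 - ab - b + 1 is independent of I; its normal form modulo I is -b - 2.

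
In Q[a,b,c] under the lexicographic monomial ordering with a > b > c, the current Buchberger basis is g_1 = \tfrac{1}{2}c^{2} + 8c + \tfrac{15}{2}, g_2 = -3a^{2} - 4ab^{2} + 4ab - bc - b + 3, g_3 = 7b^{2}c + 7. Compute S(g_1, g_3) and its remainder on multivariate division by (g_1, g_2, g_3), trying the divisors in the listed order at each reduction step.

lcm(LM(g_1), LM(g_3)) = b^{2}c^{2}.
S = (lcm/LT(g_1))·g_1 − (lcm/LT(g_3))·g_3 = 16b^{2}c + 15b^{2} - c.
Reduce S modulo (g_1, g_2, g_3) in that order:
  leading term b^{2}c: subtract (\tfrac{16}{7})·g_3 from 16b^{2}c + 15b^{2} - c → 15b^{2} - c - 16
  leading term b^{2}: no divisor's leading term divides it; move 15b^{2} to the remainder.
  leading term c: no divisor's leading term divides it; move -c to the remainder.
  leading term 1: no divisor's leading term divides it; move -16 to the remainder.
The remainder 15b^{2} - c - 16 is nonzero, so it would be added as the next basis element.
This is the inner loop of Buchberger's algorithm — each nonzero remainder becomes a new basis element.

S(g_1, g_3) = 16b^{2}c + 15b^{2} - c; remainder on division = 15b^{2} - c - 16.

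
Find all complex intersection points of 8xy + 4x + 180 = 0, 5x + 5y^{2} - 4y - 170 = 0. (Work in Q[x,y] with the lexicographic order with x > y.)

{(5, -5), (567/40 + 9*sqrt(5969)/40, 53/20 - sqrt(5969)/20), (567/40 - 9*sqrt(5969)/40, 53/20 + sqrt(5969)/20)}

Compute a lex Gröbner basis by Buchberger's algorithm.
f_1 = 8xy + 4x + 180, LT = xy.
f_2 = 5x + 5y^{2} - 4y - 170, LT = x.

S(f_1,f_2): lcm = xy. S = \tfrac{1}{2}x - y^{3} + \tfrac{4}{5}y^{2} + 34y + \tfrac{45}{2}.
  reduce S modulo (f_1, f_2):
  remainder -y^{3} + \tfrac{3}{10}y^{2} + \tfrac{172}{5}y + \tfrac{79}{2} ≠ 0; add h_3 = -y^{3} + \tfrac{3}{10}y^{2} + \tfrac{172}{5}y + \tfrac{79}{2} to the basis.

The other S-polynomials (S(f_1,h_3), S(f_2,h_3)) all reduce to 0 modulo the current basis, so we have a Gröbner basis.
Inter-reduce: drop elements whose leading term is divisible by another's, tail-reduce, and make monic.
Reduced Gröbner basis: {x + y^{2} - \tfrac{4}{5}y - 34, y^{3} - \tfrac{3}{10}y^{2} - \tfrac{172}{5}y - \tfrac{79}{2}}.

From the last basis element, y^{3} - \tfrac{3}{10}y^{2} - \tfrac{172}{5}y - \tfrac{79}{2} = 0, so y takes values in {-5, 53/20 - sqrt(5969)/20, 53/20 + sqrt(5969)/20}. Each choice, substituted upward through the basis, yields the corresponding point(s) of the solution set.
  y = -5: the earlier basis element becomes x - 5 = 0, giving x = 5 — point (5, -5).
  y = 53/20 - sqrt(5969)/20: the earlier basis element becomes x - 9*sqrt(5969)/40 - 567/40 = 0, giving x = 567/40 + 9*sqrt(5969)/40 — point (567/40 + 9*sqrt(5969)/40, 53/20 - sqrt(5969)/20).
  y = 53/20 + sqrt(5969)/20: the earlier basis element becomes x - 567/40 + 9*sqrt(5969)/40 = 0, giving x = 567/40 - 9*sqrt(5969)/40 — point (567/40 - 9*sqrt(5969)/40, 53/20 + sqrt(5969)/20).
Zero-dimensionality of the ideal guarantees finitely many solutions over ℂ.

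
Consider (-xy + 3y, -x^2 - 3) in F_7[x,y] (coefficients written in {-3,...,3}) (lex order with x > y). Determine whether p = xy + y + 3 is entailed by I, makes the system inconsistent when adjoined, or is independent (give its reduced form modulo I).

First compute the reduced Gröbner basis of I by Buchberger's algorithm.
f_1 = -xy + 3y, LT = xy.
f_2 = -x^2 - 3, LT = x^2.

S(f_1,f_2): lcm = x^2y. S = -3xy - 3y.
  leading term xy: subtract (3)·f_1 from -3xy - 3y → 2y
  leading term y: no divisor's leading term divides it; move 2y to the remainder.
  remainder 2y ≠ 0; add h_3 = 2y to the basis.

The other S-polynomials (S(f_1,h_3), S(f_2,h_3)) all reduce to 0 modulo the current basis, so we have a Gröbner basis.
Inter-reduce: drop elements whose leading term is divisible by another's, tail-reduce, and make monic.
Reduced Gröbner basis: {x^2 + 3, y}.
Label its elements g_1 = x^2 + 3, g_2 = y.

Reduce p = xy + y + 3 modulo G:
  leading term xy: subtract (x)·g_2 from xy + y + 3 → y + 3
  leading term y: subtract (1)·g_2 from y + 3 → 3
  leading term 1: no divisor's leading term divides it; move 3 to the remainder.
  normal form = 3.
The normal form is nonzero, so p ∉ I. Since p minus its normal form lies in I, I + (p) = I + (r) where r = 3; decide whether this ideal is the whole ring.
Here r = 3 is a nonzero constant, hence a unit: 1 ∈ I + (p), the Gröbner basis of I + (p) is {1}, and the enlarged system has no common solution — adjoining p is inconsistent.

The remainder on division by a Gröbner basis is unique — it is the normal form.

Adjoining xy + y + 3 makes the ideal the whole ring: the system is inconsistent.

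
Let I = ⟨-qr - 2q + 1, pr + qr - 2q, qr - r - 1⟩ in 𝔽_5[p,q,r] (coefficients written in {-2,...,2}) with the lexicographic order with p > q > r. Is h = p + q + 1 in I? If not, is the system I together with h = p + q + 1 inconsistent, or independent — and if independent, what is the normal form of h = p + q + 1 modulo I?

p + q + 1 lies in I (it reduces to 0).

First compute the reduced Gröbner basis of I by Buchberger's algorithm.
f_1 = -qr - 2q + 1, LT = qr.
f_2 = pr + qr - 2q, LT = pr.
f_3 = qr - r - 1, LT = qr.

S(f_1,f_2): lcm = pqr. S = 2pq - p - q²r + 2q².
  leading term pq: no divisor's leading term divides it; move 2pq to the remainder.
  leading term p: no divisor's leading term divides it; move -p to the remainder.
  leading term q²r: subtract (q)·f_1 from -q²r + 2q² → -q² - q
  leading term q²: no divisor's leading term divides it; move -q² to the remainder.
  leading term q: no divisor's leading term divides it; move -q to the remainder.
  remainder 2pq - p - q² - q ≠ 0; add k_4 = 2pq - p - q² - q to the basis.

S(f_1,f_3): lcm = qr. S = 2q + r.
  leading term q: no divisor's leading term divides it; move 2q to the remainder.
  leading term r: no divisor's leading term divides it; move r to the remainder.
  remainder 2q + r ≠ 0; add k_5 = 2q + r to the basis.

S(f_2,f_3): lcm = pqr. S = pr + p + q²r - 2q².
  leading term pr: subtract (1)·f_2 from pr + p + q²r - 2q² → p + q²r - 2q² - qr + 2q
  leading term p: no divisor's leading term divides it; move p to the remainder.
  leading term q²r: subtract (-q)·f_1 from q²r - 2q² - qr + 2q → q² - qr - 2q
  leading term q²: subtract (-2q)·k_5 from q² - qr - 2q → qr - 2q
  leading term qr: subtract (-1)·f_1 from qr - 2q → q + 1
  leading term q: subtract (-2)·k_5 from q + 1 → 2r + 1
  leading term r: no divisor's leading term divides it; move 2r to the remainder.
  leading term 1: no divisor's leading term divides it; move 1 to the remainder.
  remainder p + 2r + 1 ≠ 0; add k_6 = p + 2r + 1 to the basis.

S(f_1,k_5): lcm = qr. S = 2q + 2r² - 1.
  leading term q: subtract (1)·k_5 from 2q + 2r² - 1 → 2r² - r - 1
  leading term r²: no divisor's leading term divides it; move 2r² to the remainder.
  leading term r: no divisor's leading term divides it; move -r to the remainder.
  leading term 1: no divisor's leading term divides it; move -1 to the remainder.
  remainder 2r² - r - 1 ≠ 0; add k_7 = 2r² - r - 1 to the basis.

The other S-polynomials (S(f_1,k_4), S(f_2,k_4), S(f_3,k_4), S(f_2,k_5), S(f_3,k_5), S(k_4,k_5), S(f_1,k_6), S(f_2,k_6), S(f_3,k_6), S(k_4,k_6), S(k_5,k_6), S(f_1,k_7), S(f_2,k_7), S(f_3,k_7), S(k_4,k_7), S(k_5,k_7), S(k_6,k_7)) all reduce to 0 modulo the current basis, so we have a Gröbner basis.
Inter-reduce: drop elements whose leading term is divisible by another's, tail-reduce, and make monic.
Reduced Gröbner basis: {p + 2r + 1, q - 2r, r² + 2r + 2}.
Label its elements g_1 = p + 2r + 1, g_2 = q - 2r, g_3 = r² + 2r + 2.

Reduce h = p + q + 1 modulo G:
  leading term p: subtract (1)·g_1 from p + q + 1 → q - 2r
  leading term q: subtract (1)·g_2 from q - 2r → 0
  normal form = 0.
Since the normal form is 0, h ∈ I.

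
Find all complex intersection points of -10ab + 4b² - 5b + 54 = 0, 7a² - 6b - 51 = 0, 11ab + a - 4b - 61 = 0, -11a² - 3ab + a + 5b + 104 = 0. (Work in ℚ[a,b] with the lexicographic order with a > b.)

Compute a lex Gröbner basis by Buchberger's algorithm.
f_1 = -10ab + 4b² - 5b + 54, LT = ab.
f_2 = 7a² - 6b - 51, LT = a².
f_3 = 11ab + a - 4b - 61, LT = ab.
f_4 = -11a² - 3ab + a + 5b + 104, LT = a².

S(f_1,f_2): lcm = a²b. S = -⅖ab² + ½ab - 27/5a + 6/7b² + 51/7b.
  reduce S modulo (f_1, f_2, f_3, f_4):
  remainder -27/5a - 4/25b³ + 44/35b² + 3413/700b + 27/10 ≠ 0; add h_5 = -27/5a - 4/25b³ + 44/35b² + 3413/700b + 27/10 to the basis.

S(f_1,f_3): lcm = ab. S = -1/11a - ⅖b² + 19/22b + 8/55.
  reduce S modulo (f_1, f_2, f_3, f_4, h_5):
  remainder 4/1485b³ - 398/945b² + 32497/41580b + 1/10 ≠ 0; add h_6 = 4/1485b³ - 398/945b² + 32497/41580b + 1/10 to the basis.

S(f_1,f_4): lcm = a²b. S = -37/55ab² + 13/22ab - 27/5a + 5/11b² + 104/11b.
  reduce S modulo (f_1, f_2, f_3, f_4, h_5, h_6):
  remainder -13311/770b² + 1809/56b + 999/220 ≠ 0; add h_7 = -13311/770b² + 1809/56b + 999/220 to the basis.

S(f_2,f_3): lcm = a²b. S = -1/11a² + 4/11ab + 61/11a - 6/7b² - 51/7b.
  reduce S modulo (f_1, f_2, f_3, f_4, h_5, h_6, h_7):
  remainder -135815/75922b + 135815/37961 ≠ 0; add h_8 = -135815/75922b + 135815/37961 to the basis.

The other S-polynomials (S(f_2,f_4), S(f_3,f_4), S(f_1,h_5), S(f_2,h_5), S(f_3,h_5), S(f_4,h_5), S(f_1,h_6), S(f_2,h_6), S(f_3,h_6), S(f_4,h_6), S(h_5,h_6), S(f_1,h_7), S(f_2,h_7), S(f_3,h_7), S(f_4,h_7), S(h_5,h_7), S(h_6,h_7), S(f_1,h_8), S(f_2,h_8), S(f_3,h_8), S(f_4,h_8), S(h_5,h_8), S(h_6,h_8), S(h_7,h_8)) all reduce to 0 modulo the current basis, so we have a Gröbner basis.
Inter-reduce: drop elements whose leading term is divisible by another's, tail-reduce, and make monic.
Reduced Gröbner basis: {a - 3, b - 2}.

A lex Gröbner basis eliminates variables successively. Here b - 2 depends only on b, with roots {2}; lifting each root through the earlier basis elements recovers the full solutions.
  b = 2: the earlier basis element becomes a - 3 = 0, giving a = 3 — point (3, 2).
Zero-dimensionality of the ideal guarantees finitely many solutions over ℂ.

{(3, 2)}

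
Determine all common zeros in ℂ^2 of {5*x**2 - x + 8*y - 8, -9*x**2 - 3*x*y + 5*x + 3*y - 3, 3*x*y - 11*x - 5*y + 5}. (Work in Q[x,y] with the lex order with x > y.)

{(0, 1)}

Compute a lex Gröbner basis by Buchberger's algorithm.
f_1 = 5*x**2 - x + 8*y - 8, LT = x**2.
f_2 = -9*x**2 - 3*x*y + 5*x + 3*y - 3, LT = x**2.
f_3 = 3*x*y - 11*x - 5*y + 5, LT = x*y.

S(f_1,f_2): lcm = x**2. S = -1/3*x*y + 16/45*x + 29/15*y - 29/15.
  leading term x*y: subtract (-1/9)·f_3 from -1/3*x*y + 16/45*x + 29/15*y - 29/15 → -13/15*x + 62/45*y - 62/45
  leading term x: no divisor's leading term divides it; move -13/15*x to the remainder.
  leading term y: no divisor's leading term divides it; move 62/45*y to the remainder.
  leading term 1: no divisor's leading term divides it; move -62/45 to the remainder.
  remainder -13/15*x + 62/45*y - 62/45 ≠ 0; add h_4 = -13/15*x + 62/45*y - 62/45 to the basis.

S(f_1,f_3): lcm = x**2*y. S = 11/3*x**2 + 22/15*x*y - 5/3*x + 8/5*y**2 - 8/5*y.
  leading term x**2: subtract (11/15)·f_1 from 11/3*x**2 + 22/15*x*y - 5/3*x + 8/5*y**2 - 8/5*y → 22/15*x*y - 14/15*x + 8/5*y**2 - 112/15*y + 88/15
  leading term x*y: subtract (22/45)·f_3 from 22/15*x*y - 14/15*x + 8/5*y**2 - 112/15*y + 88/15 → 40/9*x + 8/5*y**2 - 226/45*y + 154/45
  leading term x: subtract (-200/39)·h_4 from 40/9*x + 8/5*y**2 - 226/45*y + 154/45 → 8/5*y**2 + 3586/1755*y - 6394/1755
  leading term y**2: no divisor's leading term divides it; move 8/5*y**2 to the remainder.
  leading term y: no divisor's leading term divides it; move 3586/1755*y to the remainder.
  leading term 1: no divisor's leading term divides it; move -6394/1755 to the remainder.
  remainder 8/5*y**2 + 3586/1755*y - 6394/1755 ≠ 0; add h_5 = 8/5*y**2 + 3586/1755*y - 6394/1755 to the basis.

S(f_2,f_3): lcm = x**2*y. S = 11/3*x**2 + 1/3*x*y**2 + 10/9*x*y - 5/3*x - 1/3*y**2 + 1/3*y.
  leading term x**2: subtract (11/15)·f_1 from 11/3*x**2 + 1/3*x*y**2 + 10/9*x*y - 5/3*x - 1/3*y**2 + 1/3*y → 1/3*x*y**2 + 10/9*x*y - 14/15*x - 1/3*y**2 - 83/15*y + 88/15
  leading term x*y**2: subtract (1/9*y)·f_3 from 1/3*x*y**2 + 10/9*x*y - 14/15*x - 1/3*y**2 - 83/15*y + 88/15 → 7/3*x*y - 14/15*x + 2/9*y**2 - 274/45*y + 88/15
  leading term x*y: subtract (7/9)·f_3 from 7/3*x*y - 14/15*x + 2/9*y**2 - 274/45*y + 88/15 → 343/45*x + 2/9*y**2 - 11/5*y + 89/45
  leading term x: subtract (-343/39)·h_4 from 343/45*x + 2/9*y**2 - 11/5*y + 89/45 → 2/9*y**2 + 3481/351*y - 3559/351
  leading term y**2: subtract (5/36)·h_5 from 2/9*y**2 + 3481/351*y - 3559/351 → 60865/6318*y - 60865/6318
  leading term y: no divisor's leading term divides it; move 60865/6318*y to the remainder.
  leading term 1: no divisor's leading term divides it; move -60865/6318 to the remainder.
  remainder 60865/6318*y - 60865/6318 ≠ 0; add h_6 = 60865/6318*y - 60865/6318 to the basis.

The other S-polynomials (S(f_1,h_4), S(f_2,h_4), S(f_3,h_4), S(f_1,h_5), S(f_2,h_5), S(f_3,h_5), S(h_4,h_5), S(f_1,h_6), S(f_2,h_6), S(f_3,h_6), S(h_4,h_6), S(h_5,h_6)) all reduce to 0 modulo the current basis, so we have a Gröbner basis.
Inter-reduce: drop elements whose leading term is divisible by another's, tail-reduce, and make monic.
Reduced Gröbner basis: {x, y - 1}.

Since the basis is lex-ordered, y - 1 is univariate in y. Its roots are {1}. Back-substituting each root into the other basis elements fixes the other coordinates.
  y = 1: the earlier basis element becomes x = 0, giving x = 0 — point (0, 1).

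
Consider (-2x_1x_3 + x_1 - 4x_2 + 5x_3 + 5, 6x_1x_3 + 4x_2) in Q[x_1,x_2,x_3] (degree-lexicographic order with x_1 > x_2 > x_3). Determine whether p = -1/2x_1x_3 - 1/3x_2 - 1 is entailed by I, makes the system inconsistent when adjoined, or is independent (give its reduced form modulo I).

First compute the reduced Gröbner basis of I by Buchberger's algorithm.
f_1 = -2x_1x_3 + x_1 - 4x_2 + 5x_3 + 5, LT = x_1x_3.
f_2 = 6x_1x_3 + 4x_2, LT = x_1x_3.

S(f_1,f_2): lcm = x_1x_3. S = -1/2x_1 + 4/3x_2 - 5/2x_3 - 5/2.
  leading term x_1: no divisor's leading term divides it; move -1/2x_1 to the remainder.
  leading term x_2: no divisor's leading term divides it; move 4/3x_2 to the remainder.
  leading term x_3: no divisor's leading term divides it; move -5/2x_3 to the remainder.
  leading term 1: no divisor's leading term divides it; move -5/2 to the remainder.
  remainder -1/2x_1 + 4/3x_2 - 5/2x_3 - 5/2 ≠ 0; add h_3 = -1/2x_1 + 4/3x_2 - 5/2x_3 - 5/2 to the basis.

S(f_1,h_3): lcm = x_1x_3. S = 8/3x_2x_3 - 5x_3^2 - 1/2x_1 + 2x_2 - 15/2x_3 - 5/2.
  leading term x_2x_3: no divisor's leading term divides it; move 8/3x_2x_3 to the remainder.
  leading term x_3^2: no divisor's leading term divides it; move -5x_3^2 to the remainder.
  leading term x_1: subtract (1)·h_3 from -1/2x_1 + 2x_2 - 15/2x_3 - 5/2 → 2/3x_2 - 5x_3
  leading term x_2: no divisor's leading term divides it; move 2/3x_2 to the remainder.
  leading term x_3: no divisor's leading term divides it; move -5x_3 to the remainder.
  remainder 8/3x_2x_3 - 5x_3^2 + 2/3x_2 - 5x_3 ≠ 0; add h_4 = 8/3x_2x_3 - 5x_3^2 + 2/3x_2 - 5x_3 to the basis.

The other S-polynomials (S(f_2,h_3), S(f_1,h_4), S(f_2,h_4), S(h_3,h_4)) all reduce to 0 modulo the current basis, so we have a Gröbner basis.
Inter-reduce: drop elements whose leading term is divisible by another's, tail-reduce, and make monic.
Reduced Gröbner basis: {x_2x_3 - 15/8x_3^2 + 1/4x_2 - 15/8x_3, x_1 - 8/3x_2 + 5x_3 + 5}.
Label its elements g_1 = x_2x_3 - 15/8x_3^2 + 1/4x_2 - 15/8x_3, g_2 = x_1 - 8/3x_2 + 5x_3 + 5.

Reduce p = -1/2x_1x_3 - 1/3x_2 - 1 modulo G:
  leading term x_1x_3: subtract (-1/2x_3)·g_2 from -1/2x_1x_3 - 1/3x_2 - 1 → -4/3x_2x_3 + 5/2x_3^2 - 1/3x_2 + 5/2x_3 - 1
  leading term x_2x_3: subtract (-4/3)·g_1 from -4/3x_2x_3 + 5/2x_3^2 - 1/3x_2 + 5/2x_3 - 1 → -1
  leading term 1: no divisor's leading term divides it; move -1 to the remainder.
  normal form = -1.
The normal form is nonzero, so p ∉ I. Since p minus its normal form lies in I, I + (p) = I + (r) where r = -1; decide whether this ideal is the whole ring.
Here r = -1 is a nonzero constant, hence a unit: 1 ∈ I + (p), the Gröbner basis of I + (p) is {1}, and the enlarged system has no common solution — adjoining p is inconsistent.

Adjoining -1/2x_1x_3 - 1/3x_2 - 1 makes the ideal the whole ring: the system is inconsistent.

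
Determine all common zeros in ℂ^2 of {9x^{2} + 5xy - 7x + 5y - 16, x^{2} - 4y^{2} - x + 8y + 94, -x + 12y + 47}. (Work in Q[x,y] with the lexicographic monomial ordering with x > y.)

Compute a lex Gröbner basis by Buchberger's algorithm.
f_1 = 9x^{2} + 5xy - 7x + 5y - 16, LT = x^{2}.
f_2 = x^{2} - x - 4y^{2} + 8y + 94, LT = x^{2}.
f_3 = -x + 12y + 47, LT = x.

S(f_1,f_2): lcm = x^{2}. S = \tfrac{5}{9}xy + \tfrac{2}{9}x + 4y^{2} - \tfrac{67}{9}y - \tfrac{862}{9}.
  reduce S modulo (f_1, f_2, f_3):
  remainder \tfrac{32}{3}y^{2} + \tfrac{64}{3}y - \tfrac{256}{3} ≠ 0; add h_4 = \tfrac{32}{3}y^{2} + \tfrac{64}{3}y - \tfrac{256}{3} to the basis.

S(f_1,f_3): lcm = x^{2}. S = \tfrac{113}{9}xy + \tfrac{416}{9}x + \tfrac{5}{9}y - \tfrac{16}{9}.
  reduce S modulo (f_1, f_2, f_3, h_4):
  remainder 844y + 3376 ≠ 0; add h_5 = 844y + 3376 to the basis.

The other S-polynomials (S(f_2,f_3), S(f_1,h_4), S(f_2,h_4), S(f_3,h_4), S(f_1,h_5), S(f_2,h_5), S(f_3,h_5), S(h_4,h_5)) all reduce to 0 modulo the current basis, so we have a Gröbner basis.
Inter-reduce: drop elements whose leading term is divisible by another's, tail-reduce, and make monic.
Reduced Gröbner basis: {x + 1, y + 4}.

Since the basis is lex-ordered, y + 4 is univariate in y. Its roots are {-4}. Back-substituting each root into the other basis elements fixes the other coordinates.
  y = -4: the earlier basis element becomes x + 1 = 0, giving x = -1 — point (-1, -4).

{(-1, -4)}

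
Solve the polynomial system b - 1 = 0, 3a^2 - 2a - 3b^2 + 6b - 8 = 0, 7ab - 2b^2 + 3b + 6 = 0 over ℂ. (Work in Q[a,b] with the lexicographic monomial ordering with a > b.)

Compute a lex Gröbner basis by Buchberger's algorithm.
f_1 = b - 1, LT = b.
f_2 = 3a^2 - 2a - 3b^2 + 6b - 8, LT = a^2.
f_3 = 7ab - 2b^2 + 3b + 6, LT = ab.

S(f_1,f_3): lcm = ab. S = -a + 2/7b^2 - 3/7b - 6/7.
  reduce S modulo (f_1, f_2, f_3):
  remainder -a - 1 ≠ 0; add h_4 = -a - 1 to the basis.

The other S-polynomials (S(f_1,f_2), S(f_2,f_3), S(f_1,h_4), S(f_2,h_4), S(f_3,h_4)) all reduce to 0 modulo the current basis, so we have a Gröbner basis.
Inter-reduce: drop elements whose leading term is divisible by another's, tail-reduce, and make monic.
Reduced Gröbner basis: {a + 1, b - 1}.

A lex Gröbner basis eliminates variables successively. Here b - 1 depends only on b, with roots {1}; lifting each root through the earlier basis elements recovers the full solutions.
  b = 1: the earlier basis element becomes a + 1 = 0, giving a = -1 — point (-1, 1).
Zero-dimensionality of the ideal guarantees finitely many solutions over ℂ.

{(-1, 1)}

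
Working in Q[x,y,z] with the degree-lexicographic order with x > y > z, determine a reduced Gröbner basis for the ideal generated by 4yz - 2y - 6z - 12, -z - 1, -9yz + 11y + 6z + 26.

G = {y + 1, z + 1}

f_1 = 4yz - 2y - 6z - 12, LT = yz.
f_2 = -z - 1, LT = z.
f_3 = -9yz + 11y + 6z + 26, LT = yz.

S(f_1,f_2): lcm = yz. S = -\tfrac{3}{2}y - \tfrac{3}{2}z - 3.
  leading term y: no divisor's leading term divides it; move -\tfrac{3}{2}y to the remainder.
  leading term z: subtract (\tfrac{3}{2})·f_2 from -\tfrac{3}{2}z - 3 → -\tfrac{3}{2}
  leading term 1: no divisor's leading term divides it; move -\tfrac{3}{2} to the remainder.
  remainder -\tfrac{3}{2}y - \tfrac{3}{2} ≠ 0; add g_4 = -\tfrac{3}{2}y - \tfrac{3}{2} to the basis.

S(f_1,f_3): lcm = yz. S = \tfrac{13}{18}y - \tfrac{5}{6}z - \tfrac{1}{9}.
  leading term y: subtract (-\tfrac{13}{27})·g_4 from \tfrac{13}{18}y - \tfrac{5}{6}z - \tfrac{1}{9} → -\tfrac{5}{6}z - \tfrac{5}{6}
  leading term z: subtract (\tfrac{5}{6})·f_2 from -\tfrac{5}{6}z - \tfrac{5}{6} → 0
  remainder 0.

S(f_2,f_3): lcm = yz. S = \tfrac{20}{9}y + \tfrac{2}{3}z + \tfrac{26}{9}.
  leading term y: subtract (-\tfrac{40}{27})·g_4 from \tfrac{20}{9}y + \tfrac{2}{3}z + \tfrac{26}{9} → \tfrac{2}{3}z + \tfrac{2}{3}
  leading term z: subtract (-\tfrac{2}{3})·f_2 from \tfrac{2}{3}z + \tfrac{2}{3} → 0
  remainder 0.

S(f_1,g_4): lcm = yz. S = -\tfrac{1}{2}y - \tfrac{5}{2}z - 3.
  leading term y: subtract (\tfrac{1}{3})·g_4 from -\tfrac{1}{2}y - \tfrac{5}{2}z - 3 → -\tfrac{5}{2}z - \tfrac{5}{2}
  leading term z: subtract (\tfrac{5}{2})·f_2 from -\tfrac{5}{2}z - \tfrac{5}{2} → 0
  remainder 0.

S(f_2,g_4): leading monomials are coprime, so the S-polynomial reduces to 0 (Buchberger's first criterion).
S(f_3,g_4): lcm = yz. S = -\tfrac{11}{9}y - \tfrac{5}{3}z - \tfrac{26}{9}.
  leading term y: subtract (\tfrac{22}{27})·g_4 from -\tfrac{11}{9}y - \tfrac{5}{3}z - \tfrac{26}{9} → -\tfrac{5}{3}z - \tfrac{5}{3}
  leading term z: subtract (\tfrac{5}{3})·f_2 from -\tfrac{5}{3}z - \tfrac{5}{3} → 0
  remainder 0.

Every S-polynomial of the final basis reduces to 0, so we have a Gröbner basis.
Inter-reduce: drop elements whose leading term is divisible by another's, tail-reduce, and make monic.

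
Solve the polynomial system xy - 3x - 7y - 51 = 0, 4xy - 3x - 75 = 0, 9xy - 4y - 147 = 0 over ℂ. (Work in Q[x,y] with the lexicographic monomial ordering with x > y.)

Compute a lex Gröbner basis by Buchberger's algorithm.
f_1 = xy - 3x - 7y - 51, LT = xy.
f_2 = 4xy - 3x - 75, LT = xy.
f_3 = 9xy - 4y - 147, LT = xy.

S(f_1,f_2): lcm = xy. S = -\tfrac{9}{4}x - 7y - \tfrac{129}{4}.
  leading term x: no divisor's leading term divides it; move -\tfrac{9}{4}x to the remainder.
  leading term y: no divisor's leading term divides it; move -7y to the remainder.
  leading term 1: no divisor's leading term divides it; move -\tfrac{129}{4} to the remainder.
  remainder -\tfrac{9}{4}x - 7y - \tfrac{129}{4} ≠ 0; add h_4 = -\tfrac{9}{4}x - 7y - \tfrac{129}{4} to the basis.

S(f_1,f_3): lcm = xy. S = -3x - \tfrac{59}{9}y - \tfrac{104}{3}.
  leading term x: subtract (\tfrac{4}{3})·h_4 from -3x - \tfrac{59}{9}y - \tfrac{104}{3} → \tfrac{25}{9}y + \tfrac{25}{3}
  leading term y: no divisor's leading term divides it; move \tfrac{25}{9}y to the remainder.
  leading term 1: no divisor's leading term divides it; move \tfrac{25}{3} to the remainder.
  remainder \tfrac{25}{9}y + \tfrac{25}{3} ≠ 0; add h_5 = \tfrac{25}{9}y + \tfrac{25}{3} to the basis.

S(f_2,f_3): lcm = xy. S = -\tfrac{3}{4}x + \tfrac{4}{9}y - \tfrac{29}{12}.
  leading term x: subtract (\tfrac{1}{3})·h_4 from -\tfrac{3}{4}x + \tfrac{4}{9}y - \tfrac{29}{12} → \tfrac{25}{9}y + \tfrac{25}{3}
  leading term y: subtract (1)·h_5 from \tfrac{25}{9}y + \tfrac{25}{3} → 0
  remainder 0.

S(f_1,h_4): lcm = xy. S = -3x - \tfrac{28}{9}y^{2} - \tfrac{64}{3}y - 51.
  leading term x: subtract (\tfrac{4}{3})·h_4 from -3x - \tfrac{28}{9}y^{2} - \tfrac{64}{3}y - 51 → -\tfrac{28}{9}y^{2} - 12y - 8
  leading term y^{2}: subtract (-\tfrac{28}{25}y)·h_5 from -\tfrac{28}{9}y^{2} - 12y - 8 → -\tfrac{8}{3}y - 8
  leading term y: subtract (-\tfrac{24}{25})·h_5 from -\tfrac{8}{3}y - 8 → 0
  remainder 0.

S(f_2,h_4): lcm = xy. S = -\tfrac{3}{4}x - \tfrac{28}{9}y^{2} - \tfrac{43}{3}y - \tfrac{75}{4}.
  leading term x: subtract (\tfrac{1}{3})·h_4 from -\tfrac{3}{4}x - \tfrac{28}{9}y^{2} - \tfrac{43}{3}y - \tfrac{75}{4} → -\tfrac{28}{9}y^{2} - 12y - 8
  leading term y^{2}: subtract (-\tfrac{28}{25}y)·h_5 from -\tfrac{28}{9}y^{2} - 12y - 8 → -\tfrac{8}{3}y - 8
  leading term y: subtract (-\tfrac{24}{25})·h_5 from -\tfrac{8}{3}y - 8 → 0
  remainder 0.

S(f_3,h_4): lcm = xy. S = -\tfrac{28}{9}y^{2} - \tfrac{133}{9}y - \tfrac{49}{3}.
  leading term y^{2}: subtract (-\tfrac{28}{25}y)·h_5 from -\tfrac{28}{9}y^{2} - \tfrac{133}{9}y - \tfrac{49}{3} → -\tfrac{49}{9}y - \tfrac{49}{3}
  leading term y: subtract (-\tfrac{49}{25})·h_5 from -\tfrac{49}{9}y - \tfrac{49}{3} → 0
  remainder 0.

S(f_1,h_5): lcm = xy. S = -6x - 7y - 51.
  leading term x: subtract (\tfrac{8}{3})·h_4 from -6x - 7y - 51 → \tfrac{35}{3}y + 35
  leading term y: subtract (\tfrac{21}{5})·h_5 from \tfrac{35}{3}y + 35 → 0
  remainder 0.

S(f_2,h_5): lcm = xy. S = -\tfrac{15}{4}x - \tfrac{75}{4}.
  leading term x: subtract (\tfrac{5}{3})·h_4 from -\tfrac{15}{4}x - \tfrac{75}{4} → \tfrac{35}{3}y + 35
  leading term y: subtract (\tfrac{21}{5})·h_5 from \tfrac{35}{3}y + 35 → 0
  remainder 0.

S(f_3,h_5): lcm = xy. S = -3x - \tfrac{4}{9}y - \tfrac{49}{3}.
  leading term x: subtract (\tfrac{4}{3})·h_4 from -3x - \tfrac{4}{9}y - \tfrac{49}{3} → \tfrac{80}{9}y + \tfrac{80}{3}
  leading term y: subtract (\tfrac{16}{5})·h_5 from \tfrac{80}{9}y + \tfrac{80}{3} → 0
  remainder 0.

S(h_4,h_5): leading monomials are coprime, so the S-polynomial reduces to 0 (Buchberger's first criterion).
Every S-polynomial of the final basis reduces to 0, so we have a Gröbner basis.
Inter-reduce: drop elements whose leading term is divisible by another's, tail-reduce, and make monic.
Reduced Gröbner basis: {x + 5, y + 3}.

Since the basis is lex-ordered, y + 3 is univariate in y. Its roots are {-3}. Back-substituting each root into the other basis elements fixes the other coordinates.
  y = -3: the earlier basis element becomes x + 5 = 0, giving x = -5 — point (-5, -3).

{(-5, -3)}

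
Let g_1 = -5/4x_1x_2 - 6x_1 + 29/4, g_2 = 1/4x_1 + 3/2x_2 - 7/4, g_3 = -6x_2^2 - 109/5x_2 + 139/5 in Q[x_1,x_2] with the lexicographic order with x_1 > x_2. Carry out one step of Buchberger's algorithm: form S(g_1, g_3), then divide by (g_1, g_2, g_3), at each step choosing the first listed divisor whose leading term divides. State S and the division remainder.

lcm(LM(g_1), LM(g_3)) = x_1x_2^2.
S = (lcm/LT(g_1))·g_1 − (lcm/LT(g_3))·g_3 = 7/6x_1x_2 + 139/30x_1 - 29/5x_2.
Reduce S modulo (g_1, g_2, g_3) in that order:
  leading term x_1x_2: subtract (-14/15)·g_1 from 7/6x_1x_2 + 139/30x_1 - 29/5x_2 → -29/30x_1 - 29/5x_2 + 203/30
  leading term x_1: subtract (-58/15)·g_2 from -29/30x_1 - 29/5x_2 + 203/30 → 0
The remainder is 0, so this S-polynomial contributes no new basis element.

S(g_1, g_3) = 7/6x_1x_2 + 139/30x_1 - 29/5x_2; remainder on division = 0.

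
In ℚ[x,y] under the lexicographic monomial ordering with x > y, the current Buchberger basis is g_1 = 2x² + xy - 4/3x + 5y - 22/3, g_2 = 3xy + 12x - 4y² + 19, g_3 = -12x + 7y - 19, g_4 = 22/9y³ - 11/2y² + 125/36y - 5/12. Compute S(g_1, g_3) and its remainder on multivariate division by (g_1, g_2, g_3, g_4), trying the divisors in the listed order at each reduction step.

lcm(LM(g_1), LM(g_3)) = x².
S = (lcm/LT(g_1))·g_1 − (lcm/LT(g_3))·g_3 = 13/12xy - 9/4x + 5/2y - 11/3.
Reduce S modulo (g_1, g_2, g_3, g_4) in that order:
  leading term xy: subtract (13/36)·g_2 from 13/12xy - 9/4x + 5/2y - 11/3 → -79/12x + 13/9y² + 5/2y - 379/36
  leading term x: subtract (79/144)·g_3 from -79/12x + 13/9y² + 5/2y - 379/36 → 13/9y² - 193/144y - 5/48
  leading term y²: no divisor's leading term divides it; move 13/9y² to the remainder.
  leading term y: no divisor's leading term divides it; move -193/144y to the remainder.
  leading term 1: no divisor's leading term divides it; move -5/48 to the remainder.
The remainder 13/9y² - 193/144y - 5/48 is nonzero, so it would be added as the next basis element.
An S-polynomial is built so that the two leading terms cancel; whether anything survives reduction is exactly the Gröbner-basis criterion.

S(g_1, g_3) = 13/12xy - 9/4x + 5/2y - 11/3; remainder on division = 13/9y² - 193/144y - 5/48.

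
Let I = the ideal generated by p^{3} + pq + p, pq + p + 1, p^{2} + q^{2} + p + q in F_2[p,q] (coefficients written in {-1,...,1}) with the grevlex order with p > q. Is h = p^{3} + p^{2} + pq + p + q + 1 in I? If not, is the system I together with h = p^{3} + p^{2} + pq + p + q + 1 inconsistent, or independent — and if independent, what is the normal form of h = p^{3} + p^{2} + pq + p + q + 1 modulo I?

p^{3} + p^{2} + pq + p + q + 1 lies in I (it reduces to 0).

First compute the reduced Gröbner basis of I by Buchberger's algorithm.
f_1 = p^{3} + pq + p, LT = p^{3}.
f_2 = pq + p + 1, LT = pq.
f_3 = p^{2} + q^{2} + p + q, LT = p^{2}.

S(f_1,f_2): lcm = p^{3}q. S = p^{3} + pq^{2} + p^{2} + pq.
  leading term p^{3}: subtract (1)·f_1 from p^{3} + pq^{2} + p^{2} + pq → pq^{2} + p^{2} + p
  leading term pq^{2}: subtract (q)·f_2 from pq^{2} + p^{2} + p → p^{2} + pq + p + q
  leading term p^{2}: subtract (1)·f_3 from p^{2} + pq + p + q → pq + q^{2}
  leading term pq: subtract (1)·f_2 from pq + q^{2} → q^{2} + p + 1
  leading term q^{2}: no divisor's leading term divides it; move q^{2} to the remainder.
  leading term p: no divisor's leading term divides it; move p to the remainder.
  leading term 1: no divisor's leading term divides it; move 1 to the remainder.
  remainder q^{2} + p + 1 ≠ 0; add k_4 = q^{2} + p + 1 to the basis.

The other S-polynomials (S(f_1,f_3), S(f_2,f_3), S(f_1,k_4), S(f_2,k_4), S(f_3,k_4)) all reduce to 0 modulo the current basis, so we have a Gröbner basis.
Inter-reduce: drop elements whose leading term is divisible by another's, tail-reduce, and make monic.
Reduced Gröbner basis: {p^{2} + q + 1, pq + p + 1, q^{2} + p + 1}.
Label its elements g_1 = p^{2} + q + 1, g_2 = pq + p + 1, g_3 = q^{2} + p + 1.

Reduce h = p^{3} + p^{2} + pq + p + q + 1 modulo G:
  leading term p^{3}: subtract (p)·g_1 from p^{3} + p^{2} + pq + p + q + 1 → p^{2} + q + 1
  leading term p^{2}: subtract (1)·g_1 from p^{2} + q + 1 → 0
  normal form = 0.
Since the normal form is 0, h ∈ I.

The remainder on division by a Gröbner basis is unique — it is the normal form.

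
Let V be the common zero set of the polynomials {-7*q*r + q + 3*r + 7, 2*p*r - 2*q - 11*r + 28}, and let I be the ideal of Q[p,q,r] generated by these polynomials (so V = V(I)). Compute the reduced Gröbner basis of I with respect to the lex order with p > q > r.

G = {p*q + 7*p - 7*q**2 + 191/2*q - 161/2, p*r - q - 11/2*r + 14, q*r - 1/7*q - 3/7*r - 1}

The reduced Gröbner basis is the canonical form of the ideal for this ordering.

f_1 = -7*q*r + q + 3*r + 7, LT = q*r.
f_2 = 2*p*r - 2*q - 11*r + 28, LT = p*r.

S(f_1,f_2): lcm = p*q*r. S = -1/7*p*q - 3/7*p*r - p + q**2 + 11/2*q*r - 14*q.
  leading term p*q: no divisor's leading term divides it; move -1/7*p*q to the remainder.
  leading term p*r: subtract (-3/14)·f_2 from -3/7*p*r - p + q**2 + 11/2*q*r - 14*q → -p + q**2 + 11/2*q*r - 101/7*q - 33/14*r + 6
  leading term p: no divisor's leading term divides it; move -p to the remainder.
  leading term q**2: no divisor's leading term divides it; move q**2 to the remainder.
  leading term q*r: subtract (-11/14)·f_1 from 11/2*q*r - 101/7*q - 33/14*r + 6 → -191/14*q + 23/2
  leading term q: no divisor's leading term divides it; move -191/14*q to the remainder.
  leading term 1: no divisor's leading term divides it; move 23/2 to the remainder.
  remainder -1/7*p*q - p + q**2 - 191/14*q + 23/2 ≠ 0; add g_3 = -1/7*p*q - p + q**2 - 191/14*q + 23/2 to the basis.

The other S-polynomials (S(f_1,g_3), S(f_2,g_3)) all reduce to 0 modulo the current basis, so we have a Gröbner basis.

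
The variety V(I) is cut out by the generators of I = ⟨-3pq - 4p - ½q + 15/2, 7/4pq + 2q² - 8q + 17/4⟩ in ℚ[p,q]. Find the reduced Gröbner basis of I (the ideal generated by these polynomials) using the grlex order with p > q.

G = {p² - 235/24p - 7/3q + 89/8, pq + 4/3p + ⅙q - 5/2, q² - 7/6p - 199/48q + 69/16}

Buchberger's algorithm terminates because the ascending chain of leading-term ideals stabilizes.

f_1 = -3pq - 4p - ½q + 15/2, LT = pq.
f_2 = 7/4pq + 2q² - 8q + 17/4, LT = pq.

S(f_1,f_2): lcm = pq. S = -8/7q² + 4/3p + 199/42q - 69/14.
  leading term q²: no divisor's leading term divides it; move -8/7q² to the remainder.
  leading term p: no divisor's leading term divides it; move 4/3p to the remainder.
  leading term q: no divisor's leading term divides it; move 199/42q to the remainder.
  leading term 1: no divisor's leading term divides it; move -69/14 to the remainder.
  remainder -8/7q² + 4/3p + 199/42q - 69/14 ≠ 0; add g_3 = -8/7q² + 4/3p + 199/42q - 69/14 to the basis.

S(f_1,g_3): lcm = pq². S = 7/6p² + 263/48pq + ⅙q² - 69/16p - 5/2q.
  leading term p²: no divisor's leading term divides it; move 7/6p² to the remainder.
  leading term pq: subtract (-263/144)·f_1 from 263/48pq + ⅙q² - 69/16p - 5/2q → ⅙q² - 1673/144p - 983/288q + 1315/96
  leading term q²: subtract (-7/48)·g_3 from ⅙q² - 1673/144p - 983/288q + 1315/96 → -1645/144p - 49/18q + 623/48
  leading term p: no divisor's leading term divides it; move -1645/144p to the remainder.
  leading term q: no divisor's leading term divides it; move -49/18q to the remainder.
  leading term 1: no divisor's leading term divides it; move 623/48 to the remainder.
  remainder 7/6p² - 1645/144p - 49/18q + 623/48 ≠ 0; add g_4 = 7/6p² - 1645/144p - 49/18q + 623/48 to the basis.

The other S-polynomials (S(f_2,g_3), S(f_1,g_4), S(f_2,g_4), S(g_3,g_4)) all reduce to 0 modulo the current basis, so we have a Gröbner basis.
Inter-reduce: drop elements whose leading term is divisible by another's, tail-reduce, and make monic.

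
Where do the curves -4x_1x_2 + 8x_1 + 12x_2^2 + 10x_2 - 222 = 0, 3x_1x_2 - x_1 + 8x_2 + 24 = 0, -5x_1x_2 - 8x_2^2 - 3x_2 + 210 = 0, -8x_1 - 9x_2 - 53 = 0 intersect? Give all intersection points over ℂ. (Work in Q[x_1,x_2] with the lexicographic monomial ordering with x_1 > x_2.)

Compute a lex Gröbner basis by Buchberger's algorithm.
f_1 = -4x_1x_2 + 8x_1 + 12x_2^2 + 10x_2 - 222, LT = x_1x_2.
f_2 = 3x_1x_2 - x_1 + 8x_2 + 24, LT = x_1x_2.
f_3 = -5x_1x_2 - 8x_2^2 - 3x_2 + 210, LT = x_1x_2.
f_4 = -8x_1 - 9x_2 - 53, LT = x_1.

S(f_1,f_2): lcm = x_1x_2. S = -5/3x_1 - 3x_2^2 - 31/6x_2 + 95/2.
  leading term x_1: subtract (5/24)·f_4 from -5/3x_1 - 3x_2^2 - 31/6x_2 + 95/2 → -3x_2^2 - 79/24x_2 + 1405/24
  leading term x_2^2: no divisor's leading term divides it; move -3x_2^2 to the remainder.
  leading term x_2: no divisor's leading term divides it; move -79/24x_2 to the remainder.
  leading term 1: no divisor's leading term divides it; move 1405/24 to the remainder.
  remainder -3x_2^2 - 79/24x_2 + 1405/24 ≠ 0; add h_5 = -3x_2^2 - 79/24x_2 + 1405/24 to the basis.

S(f_1,f_3): lcm = x_1x_2. S = -2x_1 - 23/5x_2^2 - 31/10x_2 + 195/2.
  leading term x_1: subtract (1/4)·f_4 from -2x_1 - 23/5x_2^2 - 31/10x_2 + 195/2 → -23/5x_2^2 - 17/20x_2 + 443/4
  leading term x_2^2: subtract (23/15)·h_5 from -23/5x_2^2 - 17/20x_2 + 443/4 → 1511/360x_2 + 1511/72
  leading term x_2: no divisor's leading term divides it; move 1511/360x_2 to the remainder.
  leading term 1: no divisor's leading term divides it; move 1511/72 to the remainder.
  remainder 1511/360x_2 + 1511/72 ≠ 0; add h_6 = 1511/360x_2 + 1511/72 to the basis.

The other S-polynomials (S(f_1,f_4), S(f_2,f_3), S(f_2,f_4), S(f_3,f_4), S(f_1,h_5), S(f_2,h_5), S(f_3,h_5), S(f_4,h_5), S(f_1,h_6), S(f_2,h_6), S(f_3,h_6), S(f_4,h_6), S(h_5,h_6)) all reduce to 0 modulo the current basis, so we have a Gröbner basis.
Inter-reduce: drop elements whose leading term is divisible by another's, tail-reduce, and make monic.
Reduced Gröbner basis: {x_1 + 1, x_2 + 5}.

A lex Gröbner basis eliminates variables successively. Here x_2 + 5 depends only on x_2, with roots {-5}; lifting each root through the earlier basis elements recovers the full solutions.
  x_2 = -5: the earlier basis element becomes x_1 + 1 = 0, giving x_1 = -1 — point (-1, -5).
Check: every point annihilates each of the original generators.
Zero-dimensionality of the ideal guarantees finitely many solutions over ℂ.

{(-1, -5)}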